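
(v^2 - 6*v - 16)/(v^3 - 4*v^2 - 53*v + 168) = (v + 2)/(v^2 + 4*v - 21)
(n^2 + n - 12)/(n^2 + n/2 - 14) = 2*(n - 3)/(2*n - 7)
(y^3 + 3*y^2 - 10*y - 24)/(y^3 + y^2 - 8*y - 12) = (y + 4)/(y + 2)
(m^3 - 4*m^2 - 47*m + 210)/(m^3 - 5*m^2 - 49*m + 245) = (m - 6)/(m - 7)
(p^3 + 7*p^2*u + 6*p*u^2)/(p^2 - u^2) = p*(p + 6*u)/(p - u)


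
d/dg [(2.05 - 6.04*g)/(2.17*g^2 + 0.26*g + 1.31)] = (13.1068*g^2 - 8.897*g - 8.4454)/(4.7089*g^4 + 1.1284*g^3 + 5.753*g^2 + 0.6812*g + 1.7161)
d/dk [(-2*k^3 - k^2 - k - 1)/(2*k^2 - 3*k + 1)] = (-4*k^4 + 12*k^3 - k^2 + 2*k - 4)/(4*k^4 - 12*k^3 + 13*k^2 - 6*k + 1)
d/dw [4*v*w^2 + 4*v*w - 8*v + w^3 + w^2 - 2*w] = 8*v*w + 4*v + 3*w^2 + 2*w - 2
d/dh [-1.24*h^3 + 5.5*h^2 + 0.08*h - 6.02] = -3.72*h^2 + 11.0*h + 0.08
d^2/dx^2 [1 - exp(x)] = -exp(x)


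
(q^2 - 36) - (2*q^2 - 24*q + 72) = -q^2 + 24*q - 108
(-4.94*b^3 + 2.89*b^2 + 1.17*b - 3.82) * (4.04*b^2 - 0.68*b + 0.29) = -19.9576*b^5 + 15.0348*b^4 + 1.329*b^3 - 15.3903*b^2 + 2.9369*b - 1.1078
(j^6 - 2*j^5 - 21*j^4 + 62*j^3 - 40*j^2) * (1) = j^6 - 2*j^5 - 21*j^4 + 62*j^3 - 40*j^2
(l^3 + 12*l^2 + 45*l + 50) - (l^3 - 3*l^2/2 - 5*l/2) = 27*l^2/2 + 95*l/2 + 50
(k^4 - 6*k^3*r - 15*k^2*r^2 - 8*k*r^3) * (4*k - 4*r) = 4*k^5 - 28*k^4*r - 36*k^3*r^2 + 28*k^2*r^3 + 32*k*r^4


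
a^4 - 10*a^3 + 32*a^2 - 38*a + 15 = (a - 5)*(a - 3)*(a - 1)^2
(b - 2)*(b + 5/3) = b^2 - b/3 - 10/3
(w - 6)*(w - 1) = w^2 - 7*w + 6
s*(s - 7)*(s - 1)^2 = s^4 - 9*s^3 + 15*s^2 - 7*s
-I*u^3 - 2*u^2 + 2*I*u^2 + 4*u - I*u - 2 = (u - 1)*(u - 2*I)*(-I*u + I)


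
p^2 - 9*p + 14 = (p - 7)*(p - 2)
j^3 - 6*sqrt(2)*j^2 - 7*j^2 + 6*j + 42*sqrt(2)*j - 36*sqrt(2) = (j - 6)*(j - 1)*(j - 6*sqrt(2))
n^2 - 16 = (n - 4)*(n + 4)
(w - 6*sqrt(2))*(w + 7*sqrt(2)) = w^2 + sqrt(2)*w - 84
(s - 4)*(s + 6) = s^2 + 2*s - 24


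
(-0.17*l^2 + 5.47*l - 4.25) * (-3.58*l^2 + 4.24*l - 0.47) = 0.6086*l^4 - 20.3034*l^3 + 38.4877*l^2 - 20.5909*l + 1.9975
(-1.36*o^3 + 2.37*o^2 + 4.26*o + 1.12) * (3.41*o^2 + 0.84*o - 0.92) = -4.6376*o^5 + 6.9393*o^4 + 17.7686*o^3 + 5.2172*o^2 - 2.9784*o - 1.0304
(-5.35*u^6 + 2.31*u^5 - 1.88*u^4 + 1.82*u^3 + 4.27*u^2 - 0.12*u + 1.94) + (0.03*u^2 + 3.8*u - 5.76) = -5.35*u^6 + 2.31*u^5 - 1.88*u^4 + 1.82*u^3 + 4.3*u^2 + 3.68*u - 3.82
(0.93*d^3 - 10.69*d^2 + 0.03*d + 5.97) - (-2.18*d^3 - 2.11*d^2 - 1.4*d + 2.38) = 3.11*d^3 - 8.58*d^2 + 1.43*d + 3.59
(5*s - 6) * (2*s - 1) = 10*s^2 - 17*s + 6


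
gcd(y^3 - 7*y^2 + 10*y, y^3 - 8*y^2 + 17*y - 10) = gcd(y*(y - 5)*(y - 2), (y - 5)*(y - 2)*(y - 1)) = y^2 - 7*y + 10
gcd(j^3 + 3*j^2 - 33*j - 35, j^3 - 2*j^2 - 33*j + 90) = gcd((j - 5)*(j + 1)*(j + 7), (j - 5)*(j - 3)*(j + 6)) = j - 5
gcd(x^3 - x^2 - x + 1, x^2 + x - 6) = 1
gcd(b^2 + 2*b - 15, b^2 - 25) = b + 5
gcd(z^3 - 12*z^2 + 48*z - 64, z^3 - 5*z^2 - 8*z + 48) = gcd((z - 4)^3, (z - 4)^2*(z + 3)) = z^2 - 8*z + 16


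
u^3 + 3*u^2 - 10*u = u*(u - 2)*(u + 5)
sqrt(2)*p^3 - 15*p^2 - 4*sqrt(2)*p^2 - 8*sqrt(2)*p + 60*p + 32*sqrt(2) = (p - 4)*(p - 8*sqrt(2))*(sqrt(2)*p + 1)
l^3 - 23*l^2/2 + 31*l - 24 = (l - 8)*(l - 2)*(l - 3/2)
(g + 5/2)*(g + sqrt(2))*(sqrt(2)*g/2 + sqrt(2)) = sqrt(2)*g^3/2 + g^2 + 9*sqrt(2)*g^2/4 + 5*sqrt(2)*g/2 + 9*g/2 + 5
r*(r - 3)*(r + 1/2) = r^3 - 5*r^2/2 - 3*r/2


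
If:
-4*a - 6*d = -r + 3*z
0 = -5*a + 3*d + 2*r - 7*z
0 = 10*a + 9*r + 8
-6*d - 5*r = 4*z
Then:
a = -107/226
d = 77/678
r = -41/113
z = 32/113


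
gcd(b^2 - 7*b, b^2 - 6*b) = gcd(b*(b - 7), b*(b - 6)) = b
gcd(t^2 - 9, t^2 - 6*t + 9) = t - 3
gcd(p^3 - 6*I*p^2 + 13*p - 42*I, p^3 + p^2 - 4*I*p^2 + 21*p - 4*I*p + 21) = p^2 - 4*I*p + 21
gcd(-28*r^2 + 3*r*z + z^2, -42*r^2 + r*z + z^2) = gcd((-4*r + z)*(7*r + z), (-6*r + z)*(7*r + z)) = 7*r + z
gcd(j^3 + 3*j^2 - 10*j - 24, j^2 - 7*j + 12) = j - 3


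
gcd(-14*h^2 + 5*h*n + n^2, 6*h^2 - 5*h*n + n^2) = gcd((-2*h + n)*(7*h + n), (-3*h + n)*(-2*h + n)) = 2*h - n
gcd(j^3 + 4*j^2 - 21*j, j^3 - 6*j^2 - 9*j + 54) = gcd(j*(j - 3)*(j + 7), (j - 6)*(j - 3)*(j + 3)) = j - 3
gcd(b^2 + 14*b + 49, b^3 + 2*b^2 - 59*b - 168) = b + 7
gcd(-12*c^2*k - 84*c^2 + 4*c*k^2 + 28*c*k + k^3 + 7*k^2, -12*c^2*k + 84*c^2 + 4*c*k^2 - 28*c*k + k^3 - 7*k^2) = 12*c^2 - 4*c*k - k^2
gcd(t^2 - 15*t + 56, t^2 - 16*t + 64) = t - 8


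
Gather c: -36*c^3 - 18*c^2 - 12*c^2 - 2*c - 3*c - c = -36*c^3 - 30*c^2 - 6*c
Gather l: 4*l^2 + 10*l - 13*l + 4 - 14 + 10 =4*l^2 - 3*l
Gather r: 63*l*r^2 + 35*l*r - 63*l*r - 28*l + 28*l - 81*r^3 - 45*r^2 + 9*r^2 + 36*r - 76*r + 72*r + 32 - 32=-81*r^3 + r^2*(63*l - 36) + r*(32 - 28*l)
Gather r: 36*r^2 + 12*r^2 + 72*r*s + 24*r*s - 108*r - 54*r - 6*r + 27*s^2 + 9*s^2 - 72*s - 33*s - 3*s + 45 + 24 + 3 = 48*r^2 + r*(96*s - 168) + 36*s^2 - 108*s + 72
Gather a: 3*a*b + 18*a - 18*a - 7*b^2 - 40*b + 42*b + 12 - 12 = 3*a*b - 7*b^2 + 2*b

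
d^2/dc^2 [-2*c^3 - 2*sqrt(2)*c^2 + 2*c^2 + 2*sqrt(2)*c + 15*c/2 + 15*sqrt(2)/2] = -12*c - 4*sqrt(2) + 4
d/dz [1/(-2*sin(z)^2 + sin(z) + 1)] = (4*sin(z) - 1)*cos(z)/(sin(z) + cos(2*z))^2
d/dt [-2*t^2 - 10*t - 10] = -4*t - 10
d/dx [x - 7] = 1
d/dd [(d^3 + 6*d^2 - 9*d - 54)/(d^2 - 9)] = 1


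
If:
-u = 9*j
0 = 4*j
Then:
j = 0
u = 0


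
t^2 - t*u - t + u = (t - 1)*(t - u)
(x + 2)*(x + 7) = x^2 + 9*x + 14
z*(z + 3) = z^2 + 3*z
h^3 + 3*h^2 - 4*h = h*(h - 1)*(h + 4)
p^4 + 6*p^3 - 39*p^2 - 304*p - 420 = (p - 7)*(p + 2)*(p + 5)*(p + 6)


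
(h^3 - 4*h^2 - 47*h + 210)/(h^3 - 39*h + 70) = (h - 6)/(h - 2)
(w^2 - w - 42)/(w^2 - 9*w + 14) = (w + 6)/(w - 2)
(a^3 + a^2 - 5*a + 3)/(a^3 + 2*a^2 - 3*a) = (a - 1)/a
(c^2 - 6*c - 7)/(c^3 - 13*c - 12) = (c - 7)/(c^2 - c - 12)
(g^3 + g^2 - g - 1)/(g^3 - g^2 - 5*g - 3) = (g - 1)/(g - 3)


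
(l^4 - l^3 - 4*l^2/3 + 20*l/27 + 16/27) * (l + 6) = l^5 + 5*l^4 - 22*l^3/3 - 196*l^2/27 + 136*l/27 + 32/9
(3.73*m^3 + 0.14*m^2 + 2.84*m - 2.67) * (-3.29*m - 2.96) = -12.2717*m^4 - 11.5014*m^3 - 9.758*m^2 + 0.3779*m + 7.9032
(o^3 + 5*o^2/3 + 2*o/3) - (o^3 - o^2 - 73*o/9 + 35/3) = 8*o^2/3 + 79*o/9 - 35/3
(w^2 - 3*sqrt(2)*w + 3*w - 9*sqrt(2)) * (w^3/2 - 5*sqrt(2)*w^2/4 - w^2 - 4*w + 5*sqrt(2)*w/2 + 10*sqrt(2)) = w^5/2 - 11*sqrt(2)*w^4/4 + w^4/2 - 11*sqrt(2)*w^3/4 + w^3/2 - 9*w^2/2 + 77*sqrt(2)*w^2/2 - 105*w + 66*sqrt(2)*w - 180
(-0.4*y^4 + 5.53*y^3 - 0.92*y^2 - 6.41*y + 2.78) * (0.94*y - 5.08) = -0.376*y^5 + 7.2302*y^4 - 28.9572*y^3 - 1.3518*y^2 + 35.176*y - 14.1224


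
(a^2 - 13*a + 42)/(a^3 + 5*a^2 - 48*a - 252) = (a - 6)/(a^2 + 12*a + 36)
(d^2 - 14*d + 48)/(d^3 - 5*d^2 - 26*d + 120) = (d - 8)/(d^2 + d - 20)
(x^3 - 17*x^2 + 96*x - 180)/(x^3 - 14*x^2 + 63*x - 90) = (x - 6)/(x - 3)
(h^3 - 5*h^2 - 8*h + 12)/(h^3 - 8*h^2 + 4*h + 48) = (h - 1)/(h - 4)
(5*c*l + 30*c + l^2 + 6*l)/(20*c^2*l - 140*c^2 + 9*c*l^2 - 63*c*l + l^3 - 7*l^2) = (l + 6)/(4*c*l - 28*c + l^2 - 7*l)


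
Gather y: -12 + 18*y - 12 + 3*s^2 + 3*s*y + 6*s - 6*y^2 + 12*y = 3*s^2 + 6*s - 6*y^2 + y*(3*s + 30) - 24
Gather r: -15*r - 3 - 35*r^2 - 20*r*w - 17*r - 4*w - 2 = -35*r^2 + r*(-20*w - 32) - 4*w - 5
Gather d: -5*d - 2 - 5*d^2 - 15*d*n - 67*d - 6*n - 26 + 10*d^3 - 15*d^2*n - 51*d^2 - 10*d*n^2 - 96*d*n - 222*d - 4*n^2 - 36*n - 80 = 10*d^3 + d^2*(-15*n - 56) + d*(-10*n^2 - 111*n - 294) - 4*n^2 - 42*n - 108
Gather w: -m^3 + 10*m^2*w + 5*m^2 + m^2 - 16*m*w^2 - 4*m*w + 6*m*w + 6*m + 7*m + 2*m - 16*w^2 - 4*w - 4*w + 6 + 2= -m^3 + 6*m^2 + 15*m + w^2*(-16*m - 16) + w*(10*m^2 + 2*m - 8) + 8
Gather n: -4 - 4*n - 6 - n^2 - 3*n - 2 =-n^2 - 7*n - 12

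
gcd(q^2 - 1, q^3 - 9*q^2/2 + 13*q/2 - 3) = q - 1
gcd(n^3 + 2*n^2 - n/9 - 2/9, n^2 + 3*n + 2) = n + 2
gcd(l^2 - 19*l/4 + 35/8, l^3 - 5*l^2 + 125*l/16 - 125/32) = l - 5/4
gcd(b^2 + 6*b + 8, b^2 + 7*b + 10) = b + 2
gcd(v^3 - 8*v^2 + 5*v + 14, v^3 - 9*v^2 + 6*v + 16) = v^2 - v - 2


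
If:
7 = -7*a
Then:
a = -1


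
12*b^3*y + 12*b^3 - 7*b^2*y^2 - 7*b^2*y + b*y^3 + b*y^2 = (-4*b + y)*(-3*b + y)*(b*y + b)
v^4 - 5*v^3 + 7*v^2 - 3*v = v*(v - 3)*(v - 1)^2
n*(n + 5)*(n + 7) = n^3 + 12*n^2 + 35*n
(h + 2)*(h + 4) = h^2 + 6*h + 8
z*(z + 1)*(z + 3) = z^3 + 4*z^2 + 3*z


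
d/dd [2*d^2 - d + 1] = 4*d - 1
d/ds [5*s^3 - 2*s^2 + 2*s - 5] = 15*s^2 - 4*s + 2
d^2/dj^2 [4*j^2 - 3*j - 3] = 8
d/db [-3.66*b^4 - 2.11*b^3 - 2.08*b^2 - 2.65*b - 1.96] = -14.64*b^3 - 6.33*b^2 - 4.16*b - 2.65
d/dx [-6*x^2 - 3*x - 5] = -12*x - 3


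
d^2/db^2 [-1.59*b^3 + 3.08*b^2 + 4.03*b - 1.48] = 6.16 - 9.54*b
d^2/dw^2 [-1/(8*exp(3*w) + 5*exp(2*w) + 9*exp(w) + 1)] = (-2*(24*exp(2*w) + 10*exp(w) + 9)^2*exp(w) + (72*exp(2*w) + 20*exp(w) + 9)*(8*exp(3*w) + 5*exp(2*w) + 9*exp(w) + 1))*exp(w)/(8*exp(3*w) + 5*exp(2*w) + 9*exp(w) + 1)^3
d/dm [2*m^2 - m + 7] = 4*m - 1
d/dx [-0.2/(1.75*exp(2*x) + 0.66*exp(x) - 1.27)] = (0.7*exp(x) + 0.132)*exp(x)/(1.75*exp(2*x) + 0.66*exp(x) - 1.27)^2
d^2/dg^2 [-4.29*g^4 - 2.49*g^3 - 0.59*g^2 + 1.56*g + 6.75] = -51.48*g^2 - 14.94*g - 1.18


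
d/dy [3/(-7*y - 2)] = 21/(7*y + 2)^2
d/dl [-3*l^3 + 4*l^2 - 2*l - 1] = -9*l^2 + 8*l - 2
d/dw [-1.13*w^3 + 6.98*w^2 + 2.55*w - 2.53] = -3.39*w^2 + 13.96*w + 2.55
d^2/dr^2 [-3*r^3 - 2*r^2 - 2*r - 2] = -18*r - 4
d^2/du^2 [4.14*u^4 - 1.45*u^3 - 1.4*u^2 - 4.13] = 49.68*u^2 - 8.7*u - 2.8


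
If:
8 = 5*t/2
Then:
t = 16/5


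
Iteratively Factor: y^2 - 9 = (y + 3)*(y - 3)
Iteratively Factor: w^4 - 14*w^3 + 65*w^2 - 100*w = (w - 5)*(w^3 - 9*w^2 + 20*w) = w*(w - 5)*(w^2 - 9*w + 20) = w*(w - 5)^2*(w - 4)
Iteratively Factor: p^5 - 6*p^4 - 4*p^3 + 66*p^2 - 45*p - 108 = (p - 4)*(p^4 - 2*p^3 - 12*p^2 + 18*p + 27) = (p - 4)*(p - 3)*(p^3 + p^2 - 9*p - 9) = (p - 4)*(p - 3)^2*(p^2 + 4*p + 3) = (p - 4)*(p - 3)^2*(p + 3)*(p + 1)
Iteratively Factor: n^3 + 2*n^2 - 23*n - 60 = (n + 4)*(n^2 - 2*n - 15) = (n - 5)*(n + 4)*(n + 3)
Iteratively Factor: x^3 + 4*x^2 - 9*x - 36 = (x + 4)*(x^2 - 9) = (x + 3)*(x + 4)*(x - 3)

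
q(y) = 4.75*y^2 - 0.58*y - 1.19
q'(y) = 9.5*y - 0.58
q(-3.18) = 48.69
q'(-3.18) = -30.79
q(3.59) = 57.95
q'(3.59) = 33.52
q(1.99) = 16.47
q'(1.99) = 18.32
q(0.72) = 0.85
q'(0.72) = 6.26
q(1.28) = 5.85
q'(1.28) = 11.58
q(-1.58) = 11.58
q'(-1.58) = -15.59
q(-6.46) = 200.78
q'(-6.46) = -61.95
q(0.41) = -0.63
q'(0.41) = 3.32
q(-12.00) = 689.77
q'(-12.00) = -114.58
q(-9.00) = 388.78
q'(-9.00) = -86.08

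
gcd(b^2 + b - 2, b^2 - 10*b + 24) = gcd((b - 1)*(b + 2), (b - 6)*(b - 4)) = 1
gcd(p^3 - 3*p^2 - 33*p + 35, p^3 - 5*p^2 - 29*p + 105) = p^2 - 2*p - 35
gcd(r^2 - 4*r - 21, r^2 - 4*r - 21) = r^2 - 4*r - 21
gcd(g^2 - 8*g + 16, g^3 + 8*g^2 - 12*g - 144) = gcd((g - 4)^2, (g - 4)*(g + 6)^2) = g - 4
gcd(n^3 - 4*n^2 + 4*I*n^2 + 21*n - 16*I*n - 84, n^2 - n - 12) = n - 4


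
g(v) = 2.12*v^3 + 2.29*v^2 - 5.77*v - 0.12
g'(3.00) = 65.21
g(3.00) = 60.42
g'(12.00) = 965.03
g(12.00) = 3923.76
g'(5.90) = 242.64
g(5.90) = 480.96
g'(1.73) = 21.19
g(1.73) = 7.73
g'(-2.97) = 36.73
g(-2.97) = -18.32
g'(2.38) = 41.16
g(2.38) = 27.70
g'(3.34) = 80.48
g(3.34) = 85.15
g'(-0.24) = -6.50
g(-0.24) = 1.37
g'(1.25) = 9.89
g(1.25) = 0.39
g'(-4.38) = 96.18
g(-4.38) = -109.05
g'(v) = 6.36*v^2 + 4.58*v - 5.77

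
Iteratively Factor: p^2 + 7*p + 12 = (p + 4)*(p + 3)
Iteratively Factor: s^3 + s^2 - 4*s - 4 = (s - 2)*(s^2 + 3*s + 2) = (s - 2)*(s + 2)*(s + 1)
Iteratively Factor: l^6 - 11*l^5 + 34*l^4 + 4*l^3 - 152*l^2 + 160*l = (l - 2)*(l^5 - 9*l^4 + 16*l^3 + 36*l^2 - 80*l) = (l - 2)*(l + 2)*(l^4 - 11*l^3 + 38*l^2 - 40*l) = (l - 2)^2*(l + 2)*(l^3 - 9*l^2 + 20*l) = l*(l - 2)^2*(l + 2)*(l^2 - 9*l + 20) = l*(l - 5)*(l - 2)^2*(l + 2)*(l - 4)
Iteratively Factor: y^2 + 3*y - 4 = (y + 4)*(y - 1)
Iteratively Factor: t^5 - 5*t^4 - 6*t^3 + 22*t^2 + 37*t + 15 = (t - 3)*(t^4 - 2*t^3 - 12*t^2 - 14*t - 5) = (t - 3)*(t + 1)*(t^3 - 3*t^2 - 9*t - 5) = (t - 3)*(t + 1)^2*(t^2 - 4*t - 5) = (t - 3)*(t + 1)^3*(t - 5)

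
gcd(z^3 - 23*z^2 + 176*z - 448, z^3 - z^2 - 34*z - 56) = z - 7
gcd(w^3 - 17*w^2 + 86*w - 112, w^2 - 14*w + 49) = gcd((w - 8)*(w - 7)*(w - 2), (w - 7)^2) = w - 7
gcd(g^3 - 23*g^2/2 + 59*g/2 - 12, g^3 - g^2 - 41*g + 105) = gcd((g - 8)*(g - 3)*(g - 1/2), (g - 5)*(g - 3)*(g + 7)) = g - 3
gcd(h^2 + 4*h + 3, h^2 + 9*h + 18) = h + 3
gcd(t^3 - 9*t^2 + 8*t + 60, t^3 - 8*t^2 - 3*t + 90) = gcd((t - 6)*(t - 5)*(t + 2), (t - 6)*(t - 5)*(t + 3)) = t^2 - 11*t + 30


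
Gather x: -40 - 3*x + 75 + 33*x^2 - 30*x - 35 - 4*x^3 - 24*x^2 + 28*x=-4*x^3 + 9*x^2 - 5*x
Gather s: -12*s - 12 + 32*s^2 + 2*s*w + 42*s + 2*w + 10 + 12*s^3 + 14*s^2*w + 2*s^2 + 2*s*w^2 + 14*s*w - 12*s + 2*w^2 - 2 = 12*s^3 + s^2*(14*w + 34) + s*(2*w^2 + 16*w + 18) + 2*w^2 + 2*w - 4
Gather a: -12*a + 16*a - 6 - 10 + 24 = 4*a + 8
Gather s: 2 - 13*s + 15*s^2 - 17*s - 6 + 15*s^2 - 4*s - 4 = 30*s^2 - 34*s - 8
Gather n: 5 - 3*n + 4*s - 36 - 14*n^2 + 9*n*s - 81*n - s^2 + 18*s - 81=-14*n^2 + n*(9*s - 84) - s^2 + 22*s - 112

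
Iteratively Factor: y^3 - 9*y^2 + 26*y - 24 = (y - 4)*(y^2 - 5*y + 6) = (y - 4)*(y - 3)*(y - 2)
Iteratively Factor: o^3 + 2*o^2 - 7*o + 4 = (o - 1)*(o^2 + 3*o - 4) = (o - 1)*(o + 4)*(o - 1)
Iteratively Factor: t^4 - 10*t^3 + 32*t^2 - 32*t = (t)*(t^3 - 10*t^2 + 32*t - 32) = t*(t - 2)*(t^2 - 8*t + 16) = t*(t - 4)*(t - 2)*(t - 4)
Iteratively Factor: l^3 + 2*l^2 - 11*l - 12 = (l + 4)*(l^2 - 2*l - 3) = (l - 3)*(l + 4)*(l + 1)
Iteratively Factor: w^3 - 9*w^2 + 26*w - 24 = (w - 3)*(w^2 - 6*w + 8) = (w - 3)*(w - 2)*(w - 4)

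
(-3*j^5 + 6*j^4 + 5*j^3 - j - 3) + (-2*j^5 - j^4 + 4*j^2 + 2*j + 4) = -5*j^5 + 5*j^4 + 5*j^3 + 4*j^2 + j + 1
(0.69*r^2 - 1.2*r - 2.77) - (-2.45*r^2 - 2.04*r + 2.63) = 3.14*r^2 + 0.84*r - 5.4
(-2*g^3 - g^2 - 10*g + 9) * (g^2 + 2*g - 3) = -2*g^5 - 5*g^4 - 6*g^3 - 8*g^2 + 48*g - 27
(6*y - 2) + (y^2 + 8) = y^2 + 6*y + 6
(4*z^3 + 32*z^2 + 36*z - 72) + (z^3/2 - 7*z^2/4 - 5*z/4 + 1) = 9*z^3/2 + 121*z^2/4 + 139*z/4 - 71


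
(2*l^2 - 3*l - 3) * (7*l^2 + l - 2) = 14*l^4 - 19*l^3 - 28*l^2 + 3*l + 6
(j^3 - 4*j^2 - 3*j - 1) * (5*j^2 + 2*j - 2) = 5*j^5 - 18*j^4 - 25*j^3 - 3*j^2 + 4*j + 2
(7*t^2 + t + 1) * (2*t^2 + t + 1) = 14*t^4 + 9*t^3 + 10*t^2 + 2*t + 1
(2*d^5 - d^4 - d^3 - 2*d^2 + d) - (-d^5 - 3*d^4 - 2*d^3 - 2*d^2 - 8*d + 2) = 3*d^5 + 2*d^4 + d^3 + 9*d - 2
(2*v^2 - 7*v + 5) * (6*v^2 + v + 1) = 12*v^4 - 40*v^3 + 25*v^2 - 2*v + 5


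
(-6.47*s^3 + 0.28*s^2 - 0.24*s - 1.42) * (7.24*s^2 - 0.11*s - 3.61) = -46.8428*s^5 + 2.7389*s^4 + 21.5883*s^3 - 11.2652*s^2 + 1.0226*s + 5.1262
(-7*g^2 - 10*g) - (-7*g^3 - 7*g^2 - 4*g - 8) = 7*g^3 - 6*g + 8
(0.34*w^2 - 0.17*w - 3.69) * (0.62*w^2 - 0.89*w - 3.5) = 0.2108*w^4 - 0.408*w^3 - 3.3265*w^2 + 3.8791*w + 12.915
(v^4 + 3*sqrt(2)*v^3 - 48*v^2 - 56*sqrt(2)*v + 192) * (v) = v^5 + 3*sqrt(2)*v^4 - 48*v^3 - 56*sqrt(2)*v^2 + 192*v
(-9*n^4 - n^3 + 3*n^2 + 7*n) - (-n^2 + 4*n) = -9*n^4 - n^3 + 4*n^2 + 3*n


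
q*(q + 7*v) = q^2 + 7*q*v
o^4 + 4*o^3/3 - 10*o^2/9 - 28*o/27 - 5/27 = (o - 1)*(o + 1/3)^2*(o + 5/3)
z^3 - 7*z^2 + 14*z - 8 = (z - 4)*(z - 2)*(z - 1)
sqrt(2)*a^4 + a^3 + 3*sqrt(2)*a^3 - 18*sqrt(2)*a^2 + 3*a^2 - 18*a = a*(a - 3)*(a + 6)*(sqrt(2)*a + 1)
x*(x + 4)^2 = x^3 + 8*x^2 + 16*x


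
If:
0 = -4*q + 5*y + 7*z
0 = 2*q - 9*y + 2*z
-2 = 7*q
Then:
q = -2/7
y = -44/511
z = -52/511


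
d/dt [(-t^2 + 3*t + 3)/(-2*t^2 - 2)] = (3*t^2 + 8*t - 3)/(2*(t^4 + 2*t^2 + 1))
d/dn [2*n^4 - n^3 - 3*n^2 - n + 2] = 8*n^3 - 3*n^2 - 6*n - 1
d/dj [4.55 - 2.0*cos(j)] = 2.0*sin(j)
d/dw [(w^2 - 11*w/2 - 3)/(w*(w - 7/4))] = 12*(5*w^2 + 8*w - 7)/(w^2*(16*w^2 - 56*w + 49))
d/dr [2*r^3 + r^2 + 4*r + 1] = 6*r^2 + 2*r + 4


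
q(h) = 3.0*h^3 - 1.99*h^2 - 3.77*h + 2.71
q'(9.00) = 689.41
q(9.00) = 1994.59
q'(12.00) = 1244.47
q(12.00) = 4854.91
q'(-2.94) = 85.72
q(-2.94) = -79.64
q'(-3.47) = 118.41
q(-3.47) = -133.52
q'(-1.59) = 25.31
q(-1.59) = -8.39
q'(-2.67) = 71.02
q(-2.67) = -58.51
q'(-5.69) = 310.26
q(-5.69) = -592.93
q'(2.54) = 44.19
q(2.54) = 29.46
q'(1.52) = 10.97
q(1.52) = 2.92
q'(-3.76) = 138.43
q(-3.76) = -170.72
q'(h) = 9.0*h^2 - 3.98*h - 3.77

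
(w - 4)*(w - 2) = w^2 - 6*w + 8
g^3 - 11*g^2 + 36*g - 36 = (g - 6)*(g - 3)*(g - 2)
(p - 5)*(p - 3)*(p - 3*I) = p^3 - 8*p^2 - 3*I*p^2 + 15*p + 24*I*p - 45*I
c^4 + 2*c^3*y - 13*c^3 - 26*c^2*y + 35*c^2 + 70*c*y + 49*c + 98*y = (c - 7)^2*(c + 1)*(c + 2*y)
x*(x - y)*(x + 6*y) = x^3 + 5*x^2*y - 6*x*y^2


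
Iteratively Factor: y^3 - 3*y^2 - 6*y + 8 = (y - 4)*(y^2 + y - 2) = (y - 4)*(y - 1)*(y + 2)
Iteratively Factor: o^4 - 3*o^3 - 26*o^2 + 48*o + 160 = (o - 4)*(o^3 + o^2 - 22*o - 40) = (o - 4)*(o + 4)*(o^2 - 3*o - 10) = (o - 4)*(o + 2)*(o + 4)*(o - 5)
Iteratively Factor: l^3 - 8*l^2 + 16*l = (l - 4)*(l^2 - 4*l) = (l - 4)^2*(l)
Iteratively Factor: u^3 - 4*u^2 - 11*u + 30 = (u + 3)*(u^2 - 7*u + 10) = (u - 2)*(u + 3)*(u - 5)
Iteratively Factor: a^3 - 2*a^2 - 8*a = (a - 4)*(a^2 + 2*a) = (a - 4)*(a + 2)*(a)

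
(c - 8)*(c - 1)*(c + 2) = c^3 - 7*c^2 - 10*c + 16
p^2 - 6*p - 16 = (p - 8)*(p + 2)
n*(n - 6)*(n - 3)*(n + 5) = n^4 - 4*n^3 - 27*n^2 + 90*n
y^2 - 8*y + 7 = (y - 7)*(y - 1)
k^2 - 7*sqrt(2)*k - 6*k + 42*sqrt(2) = (k - 6)*(k - 7*sqrt(2))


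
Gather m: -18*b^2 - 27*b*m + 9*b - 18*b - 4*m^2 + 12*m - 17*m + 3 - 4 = -18*b^2 - 9*b - 4*m^2 + m*(-27*b - 5) - 1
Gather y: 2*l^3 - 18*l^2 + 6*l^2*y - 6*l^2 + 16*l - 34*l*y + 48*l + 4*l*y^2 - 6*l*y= 2*l^3 - 24*l^2 + 4*l*y^2 + 64*l + y*(6*l^2 - 40*l)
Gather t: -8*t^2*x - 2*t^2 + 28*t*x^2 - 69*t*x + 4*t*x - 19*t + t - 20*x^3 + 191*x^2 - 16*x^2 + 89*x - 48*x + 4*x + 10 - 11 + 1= t^2*(-8*x - 2) + t*(28*x^2 - 65*x - 18) - 20*x^3 + 175*x^2 + 45*x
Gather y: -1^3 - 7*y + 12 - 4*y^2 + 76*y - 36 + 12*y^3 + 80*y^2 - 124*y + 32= 12*y^3 + 76*y^2 - 55*y + 7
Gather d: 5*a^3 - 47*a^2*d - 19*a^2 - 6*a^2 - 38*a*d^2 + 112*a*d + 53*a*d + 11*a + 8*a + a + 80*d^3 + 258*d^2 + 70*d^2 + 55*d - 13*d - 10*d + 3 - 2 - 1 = 5*a^3 - 25*a^2 + 20*a + 80*d^3 + d^2*(328 - 38*a) + d*(-47*a^2 + 165*a + 32)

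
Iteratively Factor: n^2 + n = (n + 1)*(n)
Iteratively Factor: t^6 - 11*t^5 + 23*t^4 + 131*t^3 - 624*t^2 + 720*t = (t - 5)*(t^5 - 6*t^4 - 7*t^3 + 96*t^2 - 144*t) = (t - 5)*(t - 3)*(t^4 - 3*t^3 - 16*t^2 + 48*t) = (t - 5)*(t - 3)*(t + 4)*(t^3 - 7*t^2 + 12*t) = (t - 5)*(t - 4)*(t - 3)*(t + 4)*(t^2 - 3*t) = (t - 5)*(t - 4)*(t - 3)^2*(t + 4)*(t)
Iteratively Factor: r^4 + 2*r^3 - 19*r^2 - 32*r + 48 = (r + 3)*(r^3 - r^2 - 16*r + 16) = (r - 1)*(r + 3)*(r^2 - 16) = (r - 4)*(r - 1)*(r + 3)*(r + 4)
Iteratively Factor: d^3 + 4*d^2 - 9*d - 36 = (d + 4)*(d^2 - 9) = (d - 3)*(d + 4)*(d + 3)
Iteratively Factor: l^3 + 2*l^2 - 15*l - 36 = (l - 4)*(l^2 + 6*l + 9) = (l - 4)*(l + 3)*(l + 3)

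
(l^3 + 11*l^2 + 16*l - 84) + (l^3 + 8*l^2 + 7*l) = 2*l^3 + 19*l^2 + 23*l - 84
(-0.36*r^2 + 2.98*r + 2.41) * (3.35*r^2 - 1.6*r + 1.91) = -1.206*r^4 + 10.559*r^3 + 2.6179*r^2 + 1.8358*r + 4.6031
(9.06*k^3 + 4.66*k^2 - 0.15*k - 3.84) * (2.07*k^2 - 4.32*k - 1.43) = 18.7542*k^5 - 29.493*k^4 - 33.3975*k^3 - 13.9646*k^2 + 16.8033*k + 5.4912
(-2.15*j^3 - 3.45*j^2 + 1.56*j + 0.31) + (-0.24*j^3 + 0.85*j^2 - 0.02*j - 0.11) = -2.39*j^3 - 2.6*j^2 + 1.54*j + 0.2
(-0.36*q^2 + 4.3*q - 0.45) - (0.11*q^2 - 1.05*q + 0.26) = -0.47*q^2 + 5.35*q - 0.71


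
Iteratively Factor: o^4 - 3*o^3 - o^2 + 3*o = (o)*(o^3 - 3*o^2 - o + 3) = o*(o - 1)*(o^2 - 2*o - 3) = o*(o - 1)*(o + 1)*(o - 3)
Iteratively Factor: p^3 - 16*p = (p)*(p^2 - 16) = p*(p + 4)*(p - 4)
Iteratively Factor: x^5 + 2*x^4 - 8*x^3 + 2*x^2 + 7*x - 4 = (x - 1)*(x^4 + 3*x^3 - 5*x^2 - 3*x + 4) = (x - 1)^2*(x^3 + 4*x^2 - x - 4) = (x - 1)^2*(x + 4)*(x^2 - 1) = (x - 1)^2*(x + 1)*(x + 4)*(x - 1)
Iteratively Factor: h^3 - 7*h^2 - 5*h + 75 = (h - 5)*(h^2 - 2*h - 15) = (h - 5)^2*(h + 3)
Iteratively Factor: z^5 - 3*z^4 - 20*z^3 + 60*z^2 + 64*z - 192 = (z - 2)*(z^4 - z^3 - 22*z^2 + 16*z + 96) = (z - 3)*(z - 2)*(z^3 + 2*z^2 - 16*z - 32) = (z - 3)*(z - 2)*(z + 4)*(z^2 - 2*z - 8) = (z - 3)*(z - 2)*(z + 2)*(z + 4)*(z - 4)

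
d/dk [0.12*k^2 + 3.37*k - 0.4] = 0.24*k + 3.37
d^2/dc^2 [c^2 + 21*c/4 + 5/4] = 2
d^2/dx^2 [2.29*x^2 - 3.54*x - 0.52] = 4.58000000000000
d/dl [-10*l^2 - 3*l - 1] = -20*l - 3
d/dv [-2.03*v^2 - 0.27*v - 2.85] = -4.06*v - 0.27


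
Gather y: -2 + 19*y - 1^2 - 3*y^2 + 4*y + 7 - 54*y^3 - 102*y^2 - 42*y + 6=-54*y^3 - 105*y^2 - 19*y + 10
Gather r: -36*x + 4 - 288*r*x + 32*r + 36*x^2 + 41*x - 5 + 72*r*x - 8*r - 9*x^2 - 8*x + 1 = r*(24 - 216*x) + 27*x^2 - 3*x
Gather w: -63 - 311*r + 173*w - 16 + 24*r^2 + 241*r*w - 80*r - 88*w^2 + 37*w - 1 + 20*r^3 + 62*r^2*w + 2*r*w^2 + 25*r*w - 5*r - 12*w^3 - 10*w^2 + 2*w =20*r^3 + 24*r^2 - 396*r - 12*w^3 + w^2*(2*r - 98) + w*(62*r^2 + 266*r + 212) - 80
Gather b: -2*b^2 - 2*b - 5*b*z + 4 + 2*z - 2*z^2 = -2*b^2 + b*(-5*z - 2) - 2*z^2 + 2*z + 4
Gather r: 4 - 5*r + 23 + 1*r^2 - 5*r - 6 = r^2 - 10*r + 21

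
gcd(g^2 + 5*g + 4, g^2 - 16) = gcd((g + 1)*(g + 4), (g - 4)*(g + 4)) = g + 4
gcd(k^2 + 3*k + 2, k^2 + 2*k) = k + 2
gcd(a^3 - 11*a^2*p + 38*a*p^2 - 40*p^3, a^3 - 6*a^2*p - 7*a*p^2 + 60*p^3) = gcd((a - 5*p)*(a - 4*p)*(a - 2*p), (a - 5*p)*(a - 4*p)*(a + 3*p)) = a^2 - 9*a*p + 20*p^2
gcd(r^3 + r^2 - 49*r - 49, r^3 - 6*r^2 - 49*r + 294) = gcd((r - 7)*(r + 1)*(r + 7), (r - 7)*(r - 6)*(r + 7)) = r^2 - 49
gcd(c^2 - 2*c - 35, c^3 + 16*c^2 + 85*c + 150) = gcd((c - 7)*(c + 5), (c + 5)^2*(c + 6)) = c + 5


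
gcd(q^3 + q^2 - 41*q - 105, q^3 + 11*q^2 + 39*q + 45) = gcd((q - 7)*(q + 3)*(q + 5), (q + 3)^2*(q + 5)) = q^2 + 8*q + 15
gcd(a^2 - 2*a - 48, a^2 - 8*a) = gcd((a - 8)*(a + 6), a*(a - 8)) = a - 8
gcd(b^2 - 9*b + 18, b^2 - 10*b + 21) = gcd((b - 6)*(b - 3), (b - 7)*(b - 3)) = b - 3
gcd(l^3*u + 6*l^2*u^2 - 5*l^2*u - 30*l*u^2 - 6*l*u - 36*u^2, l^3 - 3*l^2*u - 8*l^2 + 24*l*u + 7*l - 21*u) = 1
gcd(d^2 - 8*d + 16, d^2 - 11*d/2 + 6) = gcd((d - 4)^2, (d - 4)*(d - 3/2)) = d - 4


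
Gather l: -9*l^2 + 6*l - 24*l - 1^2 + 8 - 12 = -9*l^2 - 18*l - 5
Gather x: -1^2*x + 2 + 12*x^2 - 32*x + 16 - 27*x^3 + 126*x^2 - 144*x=-27*x^3 + 138*x^2 - 177*x + 18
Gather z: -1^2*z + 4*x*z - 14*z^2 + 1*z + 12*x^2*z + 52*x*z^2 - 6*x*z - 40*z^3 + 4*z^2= -40*z^3 + z^2*(52*x - 10) + z*(12*x^2 - 2*x)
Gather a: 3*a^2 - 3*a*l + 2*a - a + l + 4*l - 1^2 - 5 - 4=3*a^2 + a*(1 - 3*l) + 5*l - 10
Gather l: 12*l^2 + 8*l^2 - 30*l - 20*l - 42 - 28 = 20*l^2 - 50*l - 70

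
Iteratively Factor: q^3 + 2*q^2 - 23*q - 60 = (q - 5)*(q^2 + 7*q + 12) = (q - 5)*(q + 4)*(q + 3)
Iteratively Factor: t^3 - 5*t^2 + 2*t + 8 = (t + 1)*(t^2 - 6*t + 8) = (t - 2)*(t + 1)*(t - 4)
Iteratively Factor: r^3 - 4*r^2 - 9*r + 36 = (r - 4)*(r^2 - 9) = (r - 4)*(r + 3)*(r - 3)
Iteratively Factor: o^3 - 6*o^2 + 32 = (o - 4)*(o^2 - 2*o - 8) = (o - 4)*(o + 2)*(o - 4)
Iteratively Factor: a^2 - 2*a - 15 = (a - 5)*(a + 3)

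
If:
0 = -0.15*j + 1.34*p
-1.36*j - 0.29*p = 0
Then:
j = 0.00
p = 0.00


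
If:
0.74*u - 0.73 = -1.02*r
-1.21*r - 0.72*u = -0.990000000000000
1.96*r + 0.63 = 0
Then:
No Solution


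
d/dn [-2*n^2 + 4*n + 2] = 4 - 4*n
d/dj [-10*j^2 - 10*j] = -20*j - 10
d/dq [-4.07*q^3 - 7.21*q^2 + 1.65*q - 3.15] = -12.21*q^2 - 14.42*q + 1.65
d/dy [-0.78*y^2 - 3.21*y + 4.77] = -1.56*y - 3.21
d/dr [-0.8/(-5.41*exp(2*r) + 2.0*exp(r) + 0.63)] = (1.6 - 8.656*exp(r))*exp(r)/(-5.41*exp(2*r) + 2.0*exp(r) + 0.63)^2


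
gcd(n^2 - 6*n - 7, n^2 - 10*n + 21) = n - 7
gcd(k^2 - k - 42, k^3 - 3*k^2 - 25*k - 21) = k - 7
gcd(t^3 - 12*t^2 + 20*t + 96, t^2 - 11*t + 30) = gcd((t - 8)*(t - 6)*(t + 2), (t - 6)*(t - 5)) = t - 6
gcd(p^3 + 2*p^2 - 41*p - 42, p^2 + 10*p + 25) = 1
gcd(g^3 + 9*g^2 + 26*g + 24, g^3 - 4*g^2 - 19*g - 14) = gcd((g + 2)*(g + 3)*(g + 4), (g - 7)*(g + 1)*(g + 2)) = g + 2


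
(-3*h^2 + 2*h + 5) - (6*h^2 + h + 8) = -9*h^2 + h - 3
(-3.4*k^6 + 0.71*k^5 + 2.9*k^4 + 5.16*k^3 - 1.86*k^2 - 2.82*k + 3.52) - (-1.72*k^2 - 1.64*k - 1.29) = -3.4*k^6 + 0.71*k^5 + 2.9*k^4 + 5.16*k^3 - 0.14*k^2 - 1.18*k + 4.81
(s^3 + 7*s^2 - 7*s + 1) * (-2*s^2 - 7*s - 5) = -2*s^5 - 21*s^4 - 40*s^3 + 12*s^2 + 28*s - 5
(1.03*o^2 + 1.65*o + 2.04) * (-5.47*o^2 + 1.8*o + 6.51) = -5.6341*o^4 - 7.1715*o^3 - 1.4835*o^2 + 14.4135*o + 13.2804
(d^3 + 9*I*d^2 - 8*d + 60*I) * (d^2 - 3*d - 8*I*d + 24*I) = d^5 - 3*d^4 + I*d^4 + 64*d^3 - 3*I*d^3 - 192*d^2 + 124*I*d^2 + 480*d - 372*I*d - 1440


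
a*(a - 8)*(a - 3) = a^3 - 11*a^2 + 24*a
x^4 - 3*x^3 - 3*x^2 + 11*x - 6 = (x - 3)*(x - 1)^2*(x + 2)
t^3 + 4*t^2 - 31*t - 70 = (t - 5)*(t + 2)*(t + 7)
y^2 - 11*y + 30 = (y - 6)*(y - 5)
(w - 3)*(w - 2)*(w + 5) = w^3 - 19*w + 30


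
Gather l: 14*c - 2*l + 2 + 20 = 14*c - 2*l + 22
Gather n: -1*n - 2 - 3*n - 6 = -4*n - 8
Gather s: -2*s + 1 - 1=-2*s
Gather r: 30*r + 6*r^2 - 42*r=6*r^2 - 12*r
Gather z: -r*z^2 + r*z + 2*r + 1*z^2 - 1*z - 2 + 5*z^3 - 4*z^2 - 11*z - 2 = 2*r + 5*z^3 + z^2*(-r - 3) + z*(r - 12) - 4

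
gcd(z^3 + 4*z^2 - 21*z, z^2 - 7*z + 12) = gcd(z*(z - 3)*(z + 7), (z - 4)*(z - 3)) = z - 3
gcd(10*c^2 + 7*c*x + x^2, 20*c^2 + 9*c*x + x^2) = 5*c + x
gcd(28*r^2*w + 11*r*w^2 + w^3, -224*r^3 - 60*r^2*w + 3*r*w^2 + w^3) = 28*r^2 + 11*r*w + w^2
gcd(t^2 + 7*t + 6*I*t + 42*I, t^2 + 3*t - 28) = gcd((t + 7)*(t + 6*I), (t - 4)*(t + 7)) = t + 7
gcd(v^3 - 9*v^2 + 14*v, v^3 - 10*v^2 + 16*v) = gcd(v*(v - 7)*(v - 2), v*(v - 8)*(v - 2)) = v^2 - 2*v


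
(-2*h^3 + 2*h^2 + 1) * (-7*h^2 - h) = 14*h^5 - 12*h^4 - 2*h^3 - 7*h^2 - h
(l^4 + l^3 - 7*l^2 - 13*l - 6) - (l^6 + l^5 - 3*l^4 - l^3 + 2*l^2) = -l^6 - l^5 + 4*l^4 + 2*l^3 - 9*l^2 - 13*l - 6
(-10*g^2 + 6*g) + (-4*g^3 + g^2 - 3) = -4*g^3 - 9*g^2 + 6*g - 3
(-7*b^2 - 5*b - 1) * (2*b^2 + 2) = -14*b^4 - 10*b^3 - 16*b^2 - 10*b - 2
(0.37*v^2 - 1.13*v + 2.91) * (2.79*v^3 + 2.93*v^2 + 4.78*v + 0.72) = 1.0323*v^5 - 2.0686*v^4 + 6.5766*v^3 + 3.3913*v^2 + 13.0962*v + 2.0952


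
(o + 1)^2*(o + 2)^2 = o^4 + 6*o^3 + 13*o^2 + 12*o + 4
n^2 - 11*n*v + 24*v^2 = (n - 8*v)*(n - 3*v)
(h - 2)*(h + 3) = h^2 + h - 6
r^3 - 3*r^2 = r^2*(r - 3)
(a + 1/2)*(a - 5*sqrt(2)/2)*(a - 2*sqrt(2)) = a^3 - 9*sqrt(2)*a^2/2 + a^2/2 - 9*sqrt(2)*a/4 + 10*a + 5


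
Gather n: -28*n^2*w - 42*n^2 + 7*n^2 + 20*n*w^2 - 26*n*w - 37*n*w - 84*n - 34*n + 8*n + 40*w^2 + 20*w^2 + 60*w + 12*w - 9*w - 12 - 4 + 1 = n^2*(-28*w - 35) + n*(20*w^2 - 63*w - 110) + 60*w^2 + 63*w - 15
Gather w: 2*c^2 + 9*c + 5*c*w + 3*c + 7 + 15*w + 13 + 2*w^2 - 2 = 2*c^2 + 12*c + 2*w^2 + w*(5*c + 15) + 18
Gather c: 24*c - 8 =24*c - 8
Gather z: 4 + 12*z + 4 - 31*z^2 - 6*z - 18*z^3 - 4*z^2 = -18*z^3 - 35*z^2 + 6*z + 8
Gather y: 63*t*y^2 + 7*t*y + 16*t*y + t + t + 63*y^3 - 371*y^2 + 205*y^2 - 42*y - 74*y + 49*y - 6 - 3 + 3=2*t + 63*y^3 + y^2*(63*t - 166) + y*(23*t - 67) - 6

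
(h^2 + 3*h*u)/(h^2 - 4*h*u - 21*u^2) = h/(h - 7*u)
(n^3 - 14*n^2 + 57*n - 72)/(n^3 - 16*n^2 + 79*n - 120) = (n - 3)/(n - 5)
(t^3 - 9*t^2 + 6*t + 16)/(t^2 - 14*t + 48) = (t^2 - t - 2)/(t - 6)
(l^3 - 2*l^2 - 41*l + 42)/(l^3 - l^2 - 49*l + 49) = (l + 6)/(l + 7)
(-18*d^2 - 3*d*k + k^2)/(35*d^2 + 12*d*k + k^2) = (-18*d^2 - 3*d*k + k^2)/(35*d^2 + 12*d*k + k^2)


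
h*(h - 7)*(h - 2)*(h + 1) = h^4 - 8*h^3 + 5*h^2 + 14*h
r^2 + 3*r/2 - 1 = (r - 1/2)*(r + 2)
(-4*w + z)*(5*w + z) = -20*w^2 + w*z + z^2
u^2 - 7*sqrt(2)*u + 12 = (u - 6*sqrt(2))*(u - sqrt(2))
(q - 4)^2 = q^2 - 8*q + 16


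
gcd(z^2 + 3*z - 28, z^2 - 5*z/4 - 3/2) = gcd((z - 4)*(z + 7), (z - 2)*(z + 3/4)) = 1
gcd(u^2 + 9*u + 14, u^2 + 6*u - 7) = u + 7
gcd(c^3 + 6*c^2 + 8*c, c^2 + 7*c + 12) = c + 4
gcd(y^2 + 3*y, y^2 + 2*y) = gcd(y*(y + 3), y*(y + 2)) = y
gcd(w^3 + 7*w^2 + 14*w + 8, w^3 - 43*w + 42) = 1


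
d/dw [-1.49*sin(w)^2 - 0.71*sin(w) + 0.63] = -(2.98*sin(w) + 0.71)*cos(w)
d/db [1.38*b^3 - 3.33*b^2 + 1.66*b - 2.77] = 4.14*b^2 - 6.66*b + 1.66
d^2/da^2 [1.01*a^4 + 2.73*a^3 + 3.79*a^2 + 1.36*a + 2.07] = 12.12*a^2 + 16.38*a + 7.58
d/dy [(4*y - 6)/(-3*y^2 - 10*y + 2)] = 4*(3*y^2 - 9*y - 13)/(9*y^4 + 60*y^3 + 88*y^2 - 40*y + 4)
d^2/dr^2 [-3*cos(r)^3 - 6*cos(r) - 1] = 3*(5 - 9*sin(r)^2)*cos(r)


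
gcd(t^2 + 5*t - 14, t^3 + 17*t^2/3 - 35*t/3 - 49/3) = t + 7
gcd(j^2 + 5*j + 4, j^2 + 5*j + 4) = j^2 + 5*j + 4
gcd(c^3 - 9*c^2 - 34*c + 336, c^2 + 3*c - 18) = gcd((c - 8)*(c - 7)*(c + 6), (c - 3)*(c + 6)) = c + 6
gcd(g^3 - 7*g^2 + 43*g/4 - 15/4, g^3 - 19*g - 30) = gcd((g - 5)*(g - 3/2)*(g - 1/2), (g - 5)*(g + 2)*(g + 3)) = g - 5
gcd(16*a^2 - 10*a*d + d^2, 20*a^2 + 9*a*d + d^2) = 1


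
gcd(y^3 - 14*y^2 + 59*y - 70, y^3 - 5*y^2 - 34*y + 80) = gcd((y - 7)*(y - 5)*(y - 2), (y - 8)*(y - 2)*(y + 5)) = y - 2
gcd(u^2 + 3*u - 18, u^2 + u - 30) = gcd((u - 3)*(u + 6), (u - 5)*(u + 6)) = u + 6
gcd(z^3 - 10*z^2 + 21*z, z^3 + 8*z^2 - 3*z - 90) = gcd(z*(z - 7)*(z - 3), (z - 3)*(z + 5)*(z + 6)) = z - 3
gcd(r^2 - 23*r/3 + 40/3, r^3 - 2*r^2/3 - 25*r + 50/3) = r - 5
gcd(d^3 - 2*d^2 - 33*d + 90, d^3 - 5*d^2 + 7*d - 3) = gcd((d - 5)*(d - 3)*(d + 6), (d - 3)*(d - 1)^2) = d - 3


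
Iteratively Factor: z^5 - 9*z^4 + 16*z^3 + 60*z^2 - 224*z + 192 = (z - 2)*(z^4 - 7*z^3 + 2*z^2 + 64*z - 96) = (z - 2)^2*(z^3 - 5*z^2 - 8*z + 48) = (z - 2)^2*(z + 3)*(z^2 - 8*z + 16) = (z - 4)*(z - 2)^2*(z + 3)*(z - 4)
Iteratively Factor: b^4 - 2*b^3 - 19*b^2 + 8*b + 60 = (b + 2)*(b^3 - 4*b^2 - 11*b + 30) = (b - 2)*(b + 2)*(b^2 - 2*b - 15) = (b - 2)*(b + 2)*(b + 3)*(b - 5)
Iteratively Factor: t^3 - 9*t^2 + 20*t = (t)*(t^2 - 9*t + 20) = t*(t - 4)*(t - 5)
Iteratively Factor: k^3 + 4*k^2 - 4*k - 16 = (k + 4)*(k^2 - 4) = (k - 2)*(k + 4)*(k + 2)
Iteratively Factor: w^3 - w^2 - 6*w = (w)*(w^2 - w - 6) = w*(w - 3)*(w + 2)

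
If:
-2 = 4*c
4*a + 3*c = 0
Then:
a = 3/8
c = -1/2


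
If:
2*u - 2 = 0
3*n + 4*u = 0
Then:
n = -4/3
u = 1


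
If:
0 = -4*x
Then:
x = 0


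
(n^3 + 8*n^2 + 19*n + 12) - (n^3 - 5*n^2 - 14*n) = 13*n^2 + 33*n + 12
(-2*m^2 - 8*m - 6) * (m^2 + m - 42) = -2*m^4 - 10*m^3 + 70*m^2 + 330*m + 252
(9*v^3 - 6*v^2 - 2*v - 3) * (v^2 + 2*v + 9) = 9*v^5 + 12*v^4 + 67*v^3 - 61*v^2 - 24*v - 27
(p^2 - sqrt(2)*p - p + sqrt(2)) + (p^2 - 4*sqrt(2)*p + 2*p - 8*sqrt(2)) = 2*p^2 - 5*sqrt(2)*p + p - 7*sqrt(2)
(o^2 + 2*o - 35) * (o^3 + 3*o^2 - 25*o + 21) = o^5 + 5*o^4 - 54*o^3 - 134*o^2 + 917*o - 735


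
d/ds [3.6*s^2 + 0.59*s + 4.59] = 7.2*s + 0.59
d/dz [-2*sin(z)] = -2*cos(z)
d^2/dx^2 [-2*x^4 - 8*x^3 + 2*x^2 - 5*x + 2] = -24*x^2 - 48*x + 4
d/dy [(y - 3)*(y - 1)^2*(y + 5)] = 4*y^3 - 36*y + 32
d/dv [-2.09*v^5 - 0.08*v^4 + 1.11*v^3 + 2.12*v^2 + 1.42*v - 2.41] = -10.45*v^4 - 0.32*v^3 + 3.33*v^2 + 4.24*v + 1.42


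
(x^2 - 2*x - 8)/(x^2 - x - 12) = (x + 2)/(x + 3)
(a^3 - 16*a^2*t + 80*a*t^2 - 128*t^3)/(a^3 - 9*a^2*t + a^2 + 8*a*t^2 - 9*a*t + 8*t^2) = (-a^2 + 8*a*t - 16*t^2)/(-a^2 + a*t - a + t)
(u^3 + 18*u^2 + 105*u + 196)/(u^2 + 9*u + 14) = (u^2 + 11*u + 28)/(u + 2)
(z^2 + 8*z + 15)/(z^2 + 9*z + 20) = (z + 3)/(z + 4)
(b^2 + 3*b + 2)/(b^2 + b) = (b + 2)/b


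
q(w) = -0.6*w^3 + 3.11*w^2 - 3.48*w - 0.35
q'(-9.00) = -205.26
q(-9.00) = 720.28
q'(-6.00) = -105.60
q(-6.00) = 262.09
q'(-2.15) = -25.17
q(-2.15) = 27.47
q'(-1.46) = -16.40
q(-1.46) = 13.23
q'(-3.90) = -55.12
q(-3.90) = 96.12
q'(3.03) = -1.16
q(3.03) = 0.97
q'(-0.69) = -8.63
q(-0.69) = 3.73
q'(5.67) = -26.08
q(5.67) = -29.47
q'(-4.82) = -75.28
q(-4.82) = 155.86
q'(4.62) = -13.16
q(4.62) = -9.21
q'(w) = -1.8*w^2 + 6.22*w - 3.48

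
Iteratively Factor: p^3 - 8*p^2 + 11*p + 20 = (p - 5)*(p^2 - 3*p - 4) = (p - 5)*(p + 1)*(p - 4)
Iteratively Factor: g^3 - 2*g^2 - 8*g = (g + 2)*(g^2 - 4*g) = (g - 4)*(g + 2)*(g)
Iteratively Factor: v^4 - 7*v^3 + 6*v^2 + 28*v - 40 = (v - 5)*(v^3 - 2*v^2 - 4*v + 8) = (v - 5)*(v - 2)*(v^2 - 4) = (v - 5)*(v - 2)*(v + 2)*(v - 2)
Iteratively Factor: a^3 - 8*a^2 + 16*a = (a - 4)*(a^2 - 4*a) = (a - 4)^2*(a)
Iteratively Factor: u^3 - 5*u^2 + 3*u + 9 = (u - 3)*(u^2 - 2*u - 3) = (u - 3)^2*(u + 1)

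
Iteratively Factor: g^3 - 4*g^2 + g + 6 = (g + 1)*(g^2 - 5*g + 6) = (g - 2)*(g + 1)*(g - 3)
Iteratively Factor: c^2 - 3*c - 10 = (c - 5)*(c + 2)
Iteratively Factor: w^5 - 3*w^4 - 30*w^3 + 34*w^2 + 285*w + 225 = (w + 1)*(w^4 - 4*w^3 - 26*w^2 + 60*w + 225) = (w + 1)*(w + 3)*(w^3 - 7*w^2 - 5*w + 75) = (w - 5)*(w + 1)*(w + 3)*(w^2 - 2*w - 15) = (w - 5)^2*(w + 1)*(w + 3)*(w + 3)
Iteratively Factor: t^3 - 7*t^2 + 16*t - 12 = (t - 2)*(t^2 - 5*t + 6) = (t - 3)*(t - 2)*(t - 2)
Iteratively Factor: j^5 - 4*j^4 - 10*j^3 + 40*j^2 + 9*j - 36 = (j - 3)*(j^4 - j^3 - 13*j^2 + j + 12) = (j - 3)*(j + 1)*(j^3 - 2*j^2 - 11*j + 12) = (j - 3)*(j + 1)*(j + 3)*(j^2 - 5*j + 4) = (j - 4)*(j - 3)*(j + 1)*(j + 3)*(j - 1)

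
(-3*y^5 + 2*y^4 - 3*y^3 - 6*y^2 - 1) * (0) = 0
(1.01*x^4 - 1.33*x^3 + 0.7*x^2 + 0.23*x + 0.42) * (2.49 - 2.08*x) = -2.1008*x^5 + 5.2813*x^4 - 4.7677*x^3 + 1.2646*x^2 - 0.3009*x + 1.0458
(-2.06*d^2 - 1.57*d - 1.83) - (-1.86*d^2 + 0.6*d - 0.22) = -0.2*d^2 - 2.17*d - 1.61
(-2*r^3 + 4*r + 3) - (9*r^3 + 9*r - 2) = -11*r^3 - 5*r + 5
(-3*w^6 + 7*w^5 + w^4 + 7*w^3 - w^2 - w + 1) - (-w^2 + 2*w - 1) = -3*w^6 + 7*w^5 + w^4 + 7*w^3 - 3*w + 2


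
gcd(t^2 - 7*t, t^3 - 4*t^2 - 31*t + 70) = t - 7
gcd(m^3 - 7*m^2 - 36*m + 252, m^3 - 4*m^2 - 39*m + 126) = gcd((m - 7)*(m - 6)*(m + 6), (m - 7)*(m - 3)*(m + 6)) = m^2 - m - 42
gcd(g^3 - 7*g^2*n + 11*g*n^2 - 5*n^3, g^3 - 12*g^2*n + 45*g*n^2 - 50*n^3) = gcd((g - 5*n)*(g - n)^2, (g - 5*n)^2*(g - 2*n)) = g - 5*n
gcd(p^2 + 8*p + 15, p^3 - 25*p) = p + 5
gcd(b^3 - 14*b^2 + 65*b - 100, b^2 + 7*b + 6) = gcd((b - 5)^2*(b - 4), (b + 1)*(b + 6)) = 1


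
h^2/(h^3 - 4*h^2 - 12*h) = h/(h^2 - 4*h - 12)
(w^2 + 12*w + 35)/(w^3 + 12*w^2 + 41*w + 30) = (w + 7)/(w^2 + 7*w + 6)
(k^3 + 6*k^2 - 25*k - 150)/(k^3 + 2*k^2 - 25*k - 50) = (k + 6)/(k + 2)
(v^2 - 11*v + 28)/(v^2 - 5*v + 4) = (v - 7)/(v - 1)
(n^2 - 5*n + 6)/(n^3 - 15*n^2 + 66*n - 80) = (n - 3)/(n^2 - 13*n + 40)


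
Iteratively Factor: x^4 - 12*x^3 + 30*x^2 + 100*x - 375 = (x - 5)*(x^3 - 7*x^2 - 5*x + 75) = (x - 5)^2*(x^2 - 2*x - 15) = (x - 5)^3*(x + 3)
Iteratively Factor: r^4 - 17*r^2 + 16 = (r + 1)*(r^3 - r^2 - 16*r + 16) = (r + 1)*(r + 4)*(r^2 - 5*r + 4) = (r - 1)*(r + 1)*(r + 4)*(r - 4)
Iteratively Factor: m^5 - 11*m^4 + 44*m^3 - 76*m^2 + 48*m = (m - 4)*(m^4 - 7*m^3 + 16*m^2 - 12*m) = (m - 4)*(m - 2)*(m^3 - 5*m^2 + 6*m) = (m - 4)*(m - 3)*(m - 2)*(m^2 - 2*m) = m*(m - 4)*(m - 3)*(m - 2)*(m - 2)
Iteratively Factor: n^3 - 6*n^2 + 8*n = (n - 2)*(n^2 - 4*n) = n*(n - 2)*(n - 4)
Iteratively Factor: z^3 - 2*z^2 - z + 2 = (z - 2)*(z^2 - 1) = (z - 2)*(z - 1)*(z + 1)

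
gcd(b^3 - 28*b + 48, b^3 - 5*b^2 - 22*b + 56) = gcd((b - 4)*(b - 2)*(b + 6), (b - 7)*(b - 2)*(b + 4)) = b - 2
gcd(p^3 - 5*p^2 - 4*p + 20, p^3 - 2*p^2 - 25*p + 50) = p^2 - 7*p + 10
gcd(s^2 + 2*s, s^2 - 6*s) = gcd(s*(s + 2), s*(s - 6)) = s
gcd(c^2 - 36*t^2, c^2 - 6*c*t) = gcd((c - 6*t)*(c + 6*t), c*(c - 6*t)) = -c + 6*t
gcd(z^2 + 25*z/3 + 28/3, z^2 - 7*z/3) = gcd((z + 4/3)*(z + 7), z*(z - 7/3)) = 1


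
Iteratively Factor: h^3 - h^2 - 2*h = (h - 2)*(h^2 + h) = (h - 2)*(h + 1)*(h)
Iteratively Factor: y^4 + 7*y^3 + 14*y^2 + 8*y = (y)*(y^3 + 7*y^2 + 14*y + 8) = y*(y + 4)*(y^2 + 3*y + 2) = y*(y + 1)*(y + 4)*(y + 2)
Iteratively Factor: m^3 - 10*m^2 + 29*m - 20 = (m - 4)*(m^2 - 6*m + 5) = (m - 5)*(m - 4)*(m - 1)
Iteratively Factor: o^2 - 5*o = (o - 5)*(o)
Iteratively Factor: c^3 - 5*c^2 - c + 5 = (c - 5)*(c^2 - 1) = (c - 5)*(c - 1)*(c + 1)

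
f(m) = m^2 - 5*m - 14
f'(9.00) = 13.00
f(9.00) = 22.00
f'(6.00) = 7.00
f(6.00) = -8.00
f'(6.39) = 7.78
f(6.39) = -5.12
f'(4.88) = 4.76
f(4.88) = -14.59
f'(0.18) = -4.64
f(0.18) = -14.87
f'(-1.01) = -7.02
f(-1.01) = -7.93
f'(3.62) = 2.24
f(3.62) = -19.00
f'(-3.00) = -11.00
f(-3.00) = 10.00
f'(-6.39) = -17.78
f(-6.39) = 58.78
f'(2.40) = -0.20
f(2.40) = -20.24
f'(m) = 2*m - 5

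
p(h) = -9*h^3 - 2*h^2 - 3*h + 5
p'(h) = -27*h^2 - 4*h - 3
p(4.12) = -670.72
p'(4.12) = -477.79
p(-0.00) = 5.00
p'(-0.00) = -3.00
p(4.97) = -1164.18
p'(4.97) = -689.80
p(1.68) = -48.36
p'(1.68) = -85.92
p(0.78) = -2.83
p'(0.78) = -22.55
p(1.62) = -43.37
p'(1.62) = -80.34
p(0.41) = 2.81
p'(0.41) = -9.18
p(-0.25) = 5.77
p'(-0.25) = -3.69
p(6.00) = -2029.00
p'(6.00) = -999.00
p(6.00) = -2029.00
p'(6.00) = -999.00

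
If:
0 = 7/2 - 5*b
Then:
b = 7/10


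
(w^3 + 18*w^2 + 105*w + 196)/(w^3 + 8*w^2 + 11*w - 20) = (w^2 + 14*w + 49)/(w^2 + 4*w - 5)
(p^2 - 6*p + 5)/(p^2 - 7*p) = (p^2 - 6*p + 5)/(p*(p - 7))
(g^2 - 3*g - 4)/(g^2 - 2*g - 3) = (g - 4)/(g - 3)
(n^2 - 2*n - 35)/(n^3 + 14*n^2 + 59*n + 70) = (n - 7)/(n^2 + 9*n + 14)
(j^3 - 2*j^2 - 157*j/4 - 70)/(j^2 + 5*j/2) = j - 9/2 - 28/j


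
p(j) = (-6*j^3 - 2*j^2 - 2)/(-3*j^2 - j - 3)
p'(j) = (6*j + 1)*(-6*j^3 - 2*j^2 - 2)/(-3*j^2 - j - 3)^2 + (-18*j^2 - 4*j)/(-3*j^2 - j - 3)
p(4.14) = 7.89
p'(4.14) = 2.07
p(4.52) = 8.67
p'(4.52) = 2.06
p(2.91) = 5.33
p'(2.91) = 2.10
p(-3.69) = -6.78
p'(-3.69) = 2.17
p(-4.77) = -9.08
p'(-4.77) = 2.10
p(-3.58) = -6.54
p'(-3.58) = 2.18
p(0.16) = 0.64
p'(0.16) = -0.05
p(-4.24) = -7.96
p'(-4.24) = 2.13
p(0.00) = 0.67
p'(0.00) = -0.22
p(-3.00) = -5.26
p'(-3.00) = 2.24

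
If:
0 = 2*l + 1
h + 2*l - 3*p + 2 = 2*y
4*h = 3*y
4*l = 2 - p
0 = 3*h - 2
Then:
No Solution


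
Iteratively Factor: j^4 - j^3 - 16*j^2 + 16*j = (j + 4)*(j^3 - 5*j^2 + 4*j) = (j - 1)*(j + 4)*(j^2 - 4*j) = (j - 4)*(j - 1)*(j + 4)*(j)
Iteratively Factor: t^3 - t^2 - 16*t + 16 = (t + 4)*(t^2 - 5*t + 4) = (t - 1)*(t + 4)*(t - 4)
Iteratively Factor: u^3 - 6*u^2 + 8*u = (u - 2)*(u^2 - 4*u) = u*(u - 2)*(u - 4)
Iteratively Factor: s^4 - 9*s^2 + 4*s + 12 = (s - 2)*(s^3 + 2*s^2 - 5*s - 6) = (s - 2)^2*(s^2 + 4*s + 3) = (s - 2)^2*(s + 3)*(s + 1)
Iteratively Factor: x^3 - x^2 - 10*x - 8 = (x + 2)*(x^2 - 3*x - 4) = (x - 4)*(x + 2)*(x + 1)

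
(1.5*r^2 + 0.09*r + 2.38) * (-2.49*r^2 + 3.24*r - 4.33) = -3.735*r^4 + 4.6359*r^3 - 12.1296*r^2 + 7.3215*r - 10.3054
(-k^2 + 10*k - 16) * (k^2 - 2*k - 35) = -k^4 + 12*k^3 - k^2 - 318*k + 560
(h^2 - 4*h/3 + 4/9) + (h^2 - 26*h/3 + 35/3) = 2*h^2 - 10*h + 109/9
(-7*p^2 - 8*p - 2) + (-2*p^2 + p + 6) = -9*p^2 - 7*p + 4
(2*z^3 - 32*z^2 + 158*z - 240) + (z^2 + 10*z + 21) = 2*z^3 - 31*z^2 + 168*z - 219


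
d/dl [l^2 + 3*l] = 2*l + 3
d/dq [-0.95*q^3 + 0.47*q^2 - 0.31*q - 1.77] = -2.85*q^2 + 0.94*q - 0.31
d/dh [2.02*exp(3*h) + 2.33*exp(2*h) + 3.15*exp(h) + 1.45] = (6.06*exp(2*h) + 4.66*exp(h) + 3.15)*exp(h)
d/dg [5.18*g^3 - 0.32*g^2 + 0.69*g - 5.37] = 15.54*g^2 - 0.64*g + 0.69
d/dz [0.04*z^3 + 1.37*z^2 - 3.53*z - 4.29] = 0.12*z^2 + 2.74*z - 3.53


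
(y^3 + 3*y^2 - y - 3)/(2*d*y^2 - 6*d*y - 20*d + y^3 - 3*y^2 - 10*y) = (-y^3 - 3*y^2 + y + 3)/(-2*d*y^2 + 6*d*y + 20*d - y^3 + 3*y^2 + 10*y)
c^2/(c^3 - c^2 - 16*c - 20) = c^2/(c^3 - c^2 - 16*c - 20)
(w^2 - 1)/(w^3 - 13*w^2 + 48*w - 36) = (w + 1)/(w^2 - 12*w + 36)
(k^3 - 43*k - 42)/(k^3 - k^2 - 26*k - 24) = (k^2 - k - 42)/(k^2 - 2*k - 24)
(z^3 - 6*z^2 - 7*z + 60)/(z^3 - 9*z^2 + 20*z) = (z + 3)/z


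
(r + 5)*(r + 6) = r^2 + 11*r + 30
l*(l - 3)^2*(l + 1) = l^4 - 5*l^3 + 3*l^2 + 9*l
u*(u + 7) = u^2 + 7*u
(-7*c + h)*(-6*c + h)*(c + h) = 42*c^3 + 29*c^2*h - 12*c*h^2 + h^3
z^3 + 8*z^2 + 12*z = z*(z + 2)*(z + 6)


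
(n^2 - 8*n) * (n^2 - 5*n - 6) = n^4 - 13*n^3 + 34*n^2 + 48*n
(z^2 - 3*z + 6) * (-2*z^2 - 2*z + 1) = -2*z^4 + 4*z^3 - 5*z^2 - 15*z + 6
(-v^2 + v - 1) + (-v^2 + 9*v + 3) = -2*v^2 + 10*v + 2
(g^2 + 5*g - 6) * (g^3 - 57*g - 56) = g^5 + 5*g^4 - 63*g^3 - 341*g^2 + 62*g + 336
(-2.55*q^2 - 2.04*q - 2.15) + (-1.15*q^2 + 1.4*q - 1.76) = -3.7*q^2 - 0.64*q - 3.91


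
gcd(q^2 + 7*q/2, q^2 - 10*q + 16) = 1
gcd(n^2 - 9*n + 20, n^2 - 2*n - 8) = n - 4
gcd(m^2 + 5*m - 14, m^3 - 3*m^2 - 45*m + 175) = m + 7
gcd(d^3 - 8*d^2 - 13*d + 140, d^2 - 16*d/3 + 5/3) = d - 5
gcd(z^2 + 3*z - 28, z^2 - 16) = z - 4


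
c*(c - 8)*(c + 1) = c^3 - 7*c^2 - 8*c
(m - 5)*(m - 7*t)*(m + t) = m^3 - 6*m^2*t - 5*m^2 - 7*m*t^2 + 30*m*t + 35*t^2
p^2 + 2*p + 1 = (p + 1)^2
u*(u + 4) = u^2 + 4*u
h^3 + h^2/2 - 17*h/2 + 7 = (h - 2)*(h - 1)*(h + 7/2)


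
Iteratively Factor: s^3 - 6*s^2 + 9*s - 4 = (s - 1)*(s^2 - 5*s + 4) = (s - 1)^2*(s - 4)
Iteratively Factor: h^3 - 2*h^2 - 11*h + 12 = (h - 4)*(h^2 + 2*h - 3) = (h - 4)*(h + 3)*(h - 1)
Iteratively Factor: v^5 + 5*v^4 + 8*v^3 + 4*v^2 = (v + 2)*(v^4 + 3*v^3 + 2*v^2) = v*(v + 2)*(v^3 + 3*v^2 + 2*v) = v^2*(v + 2)*(v^2 + 3*v + 2) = v^2*(v + 1)*(v + 2)*(v + 2)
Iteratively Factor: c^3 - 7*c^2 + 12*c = (c)*(c^2 - 7*c + 12) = c*(c - 4)*(c - 3)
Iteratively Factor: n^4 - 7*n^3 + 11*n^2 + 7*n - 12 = (n - 4)*(n^3 - 3*n^2 - n + 3) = (n - 4)*(n - 3)*(n^2 - 1) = (n - 4)*(n - 3)*(n - 1)*(n + 1)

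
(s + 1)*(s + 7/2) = s^2 + 9*s/2 + 7/2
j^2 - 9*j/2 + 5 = (j - 5/2)*(j - 2)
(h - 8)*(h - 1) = h^2 - 9*h + 8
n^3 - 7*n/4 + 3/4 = (n - 1)*(n - 1/2)*(n + 3/2)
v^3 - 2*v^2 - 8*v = v*(v - 4)*(v + 2)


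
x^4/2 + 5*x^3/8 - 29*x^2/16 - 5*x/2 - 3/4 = (x/2 + 1)*(x - 2)*(x + 1/2)*(x + 3/4)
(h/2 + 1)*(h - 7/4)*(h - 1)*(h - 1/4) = h^4/2 - h^3/2 - 57*h^2/32 + 71*h/32 - 7/16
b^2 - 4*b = b*(b - 4)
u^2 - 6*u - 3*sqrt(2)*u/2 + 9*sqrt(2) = (u - 6)*(u - 3*sqrt(2)/2)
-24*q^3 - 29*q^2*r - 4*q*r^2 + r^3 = (-8*q + r)*(q + r)*(3*q + r)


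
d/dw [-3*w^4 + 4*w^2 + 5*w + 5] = -12*w^3 + 8*w + 5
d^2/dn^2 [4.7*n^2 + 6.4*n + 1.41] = 9.40000000000000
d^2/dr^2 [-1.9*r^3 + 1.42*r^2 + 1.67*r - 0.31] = 2.84 - 11.4*r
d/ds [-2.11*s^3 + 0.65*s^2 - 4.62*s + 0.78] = -6.33*s^2 + 1.3*s - 4.62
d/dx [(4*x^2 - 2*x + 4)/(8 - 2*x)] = 2*(-x^2 + 8*x - 1)/(x^2 - 8*x + 16)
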